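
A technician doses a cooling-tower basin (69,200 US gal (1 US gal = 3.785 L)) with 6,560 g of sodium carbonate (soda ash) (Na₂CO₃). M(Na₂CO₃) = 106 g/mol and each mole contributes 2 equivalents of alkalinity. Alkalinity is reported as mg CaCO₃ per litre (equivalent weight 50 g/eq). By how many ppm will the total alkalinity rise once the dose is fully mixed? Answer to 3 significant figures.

Volume: 69,200 US gal × 3.785 L/gal = 261,922 L.
Moles of Na₂CO₃: 6,560 g ÷ 106 g/mol = 61.89 mol → 123.8 eq of alkalinity.
As CaCO₃: 123.8 eq × 50 g/eq = 6189 g.
Rise: 6189 g / 261,922 L × 1000 = 23.63 mg/L.

23.6 ppm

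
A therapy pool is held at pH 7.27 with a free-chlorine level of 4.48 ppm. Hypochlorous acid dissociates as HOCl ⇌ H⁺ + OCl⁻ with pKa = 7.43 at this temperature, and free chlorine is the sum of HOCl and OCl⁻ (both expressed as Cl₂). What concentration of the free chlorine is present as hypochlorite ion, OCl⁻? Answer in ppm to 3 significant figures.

[OCl⁻]/[HOCl] = 10^(pH − pKa) = 10^(7.27 − 7.43) = 10^-0.16 = 0.6918.
Fraction as HOCl = 1 / (1 + 0.6918) = 0.5911.
OCl⁻ = (1 − 0.5911) × 4.48 ppm = 1.832 ppm.

1.83 ppm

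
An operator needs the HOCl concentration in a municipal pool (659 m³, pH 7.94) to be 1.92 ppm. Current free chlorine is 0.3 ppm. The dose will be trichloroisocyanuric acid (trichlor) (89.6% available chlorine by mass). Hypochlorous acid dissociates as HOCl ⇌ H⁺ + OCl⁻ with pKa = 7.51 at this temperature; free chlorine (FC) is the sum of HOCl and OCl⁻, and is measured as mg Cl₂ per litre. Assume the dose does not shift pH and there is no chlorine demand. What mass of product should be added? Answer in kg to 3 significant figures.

4.99 kg

Volume: 659 m³ = 659,000 L.
[OCl⁻]/[HOCl] = 10^(pH − pKa) = 10^(7.94 − 7.51) = 2.692; fraction as HOCl = 1/(1 + 2.692) = 0.2709.
Free chlorine required for 1.92 ppm HOCl: 1.92 / 0.2709 = 7.088 ppm.
FC to add: 7.088 − 0.3 = 6.788 mg/L as Cl₂.
Cl₂ equivalent: 6.788 mg/L × 659,000 L = 4473 g.
Product at 89.6% available Cl: 4473 / 0.896 = 4992 g.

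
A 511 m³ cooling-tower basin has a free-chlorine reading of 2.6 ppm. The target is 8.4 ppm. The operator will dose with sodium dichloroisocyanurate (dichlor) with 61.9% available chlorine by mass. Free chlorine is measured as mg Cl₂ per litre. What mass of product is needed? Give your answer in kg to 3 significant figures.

4.79 kg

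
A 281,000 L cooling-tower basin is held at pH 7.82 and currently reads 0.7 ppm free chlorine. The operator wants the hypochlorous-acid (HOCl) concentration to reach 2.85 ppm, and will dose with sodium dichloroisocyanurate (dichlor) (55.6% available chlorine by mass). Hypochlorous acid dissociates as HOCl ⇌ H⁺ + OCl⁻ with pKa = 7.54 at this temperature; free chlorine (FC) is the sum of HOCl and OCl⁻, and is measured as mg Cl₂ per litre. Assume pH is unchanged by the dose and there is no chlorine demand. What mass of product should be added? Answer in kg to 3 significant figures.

[OCl⁻]/[HOCl] = 10^(pH − pKa) = 10^(7.82 − 7.54) = 1.905; fraction as HOCl = 1/(1 + 1.905) = 0.3442.
Free chlorine required for 2.85 ppm HOCl: 2.85 / 0.3442 = 8.281 ppm.
FC to add: 8.281 − 0.7 = 7.581 mg/L as Cl₂.
Cl₂ equivalent: 7.581 mg/L × 281,000 L = 2130 g.
Product at 55.6% available Cl: 2130 / 0.556 = 3831 g.

3.83 kg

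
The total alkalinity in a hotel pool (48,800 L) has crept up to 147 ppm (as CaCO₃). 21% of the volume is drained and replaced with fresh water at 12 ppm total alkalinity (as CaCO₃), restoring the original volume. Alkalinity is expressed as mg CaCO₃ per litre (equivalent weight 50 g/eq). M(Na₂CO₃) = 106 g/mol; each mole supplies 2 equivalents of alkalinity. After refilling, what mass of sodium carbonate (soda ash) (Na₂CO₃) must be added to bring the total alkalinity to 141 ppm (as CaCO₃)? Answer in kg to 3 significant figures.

After draining 21% and refilling: 147 × 0.79 + 12 × 0.21 = 118.65 ppm.
Deficit to target: 141 − 118.65 = 22.35 mg/L.
As CaCO₃: 22.35 mg/L × 48,800 L = 1091 g; ÷ 50 g/eq ÷ 2 = 10.91 mol Na₂CO₃.
Mass: 10.91 × 106 = 1156 g.

1.16 kg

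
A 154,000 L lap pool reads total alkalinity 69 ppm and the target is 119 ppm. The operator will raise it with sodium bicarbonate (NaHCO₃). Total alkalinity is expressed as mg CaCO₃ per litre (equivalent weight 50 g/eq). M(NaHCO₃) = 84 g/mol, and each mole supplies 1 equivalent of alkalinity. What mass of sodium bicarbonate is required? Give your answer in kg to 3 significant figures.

Alkalinity to add: (119 − 69) = 50 mg/L as CaCO₃ × 154,000 L = 7700 g as CaCO₃.
Equivalents: 7700 g ÷ 50 g/eq = 154 eq.
NaHCO₃ supplies 1 eq per mole → 154 mol.
Mass: 154 mol × 84 g/mol = 12,940 g.

12.9 kg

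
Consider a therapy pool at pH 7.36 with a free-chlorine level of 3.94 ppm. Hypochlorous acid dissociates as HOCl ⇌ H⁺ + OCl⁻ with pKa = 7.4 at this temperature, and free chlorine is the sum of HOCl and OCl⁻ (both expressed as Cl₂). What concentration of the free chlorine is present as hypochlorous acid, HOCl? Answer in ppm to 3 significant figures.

2.06 ppm

[OCl⁻]/[HOCl] = 10^(pH − pKa) = 10^(7.36 − 7.4) = 10^-0.04 = 0.912.
Fraction as HOCl = 1 / (1 + 0.912) = 0.523.
HOCl = 0.523 × 3.94 ppm = 2.061 ppm.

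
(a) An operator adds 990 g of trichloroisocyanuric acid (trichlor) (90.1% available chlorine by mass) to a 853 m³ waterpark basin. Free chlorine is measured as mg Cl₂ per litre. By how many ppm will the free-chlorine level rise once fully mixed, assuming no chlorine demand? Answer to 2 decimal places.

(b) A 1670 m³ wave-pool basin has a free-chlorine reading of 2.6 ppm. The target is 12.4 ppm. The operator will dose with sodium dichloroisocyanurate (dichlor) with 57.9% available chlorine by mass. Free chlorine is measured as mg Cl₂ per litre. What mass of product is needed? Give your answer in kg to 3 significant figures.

(a) 1.05 ppm; (b) 28.3 kg

(a) Volume: 853 m³ = 853,000 L.
(a) Available chlorine delivered: 990 g × 0.901 = 892 g as Cl₂.
(a) Concentration rise: 892 g / 853,000 L = 1.046 mg/L = 1.05 ppm.

(b) Volume: 1670 m³ = 1,670,000 L.
(b) Chlorine deficit: 12.4 − 2.6 = 9.8 ppm = 9.8 mg/L as Cl₂.
(b) Cl₂ equivalent needed: 9.8 mg/L × 1,670,000 L = 16,370,000 mg = 16,370 g.
(b) Product at 57.9% available chlorine: 16,370 / 0.579 = 28,270 g.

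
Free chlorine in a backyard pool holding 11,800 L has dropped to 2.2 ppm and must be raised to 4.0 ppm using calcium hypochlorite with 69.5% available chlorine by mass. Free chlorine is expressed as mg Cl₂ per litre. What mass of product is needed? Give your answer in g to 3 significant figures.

Chlorine deficit: 4.0 − 2.2 = 1.8 ppm = 1.8 mg/L as Cl₂.
Cl₂ equivalent needed: 1.8 mg/L × 11,800 L = 21,240 mg = 21.24 g.
Product at 69.5% available chlorine: 21.24 / 0.695 = 30.56 g.

30.6 g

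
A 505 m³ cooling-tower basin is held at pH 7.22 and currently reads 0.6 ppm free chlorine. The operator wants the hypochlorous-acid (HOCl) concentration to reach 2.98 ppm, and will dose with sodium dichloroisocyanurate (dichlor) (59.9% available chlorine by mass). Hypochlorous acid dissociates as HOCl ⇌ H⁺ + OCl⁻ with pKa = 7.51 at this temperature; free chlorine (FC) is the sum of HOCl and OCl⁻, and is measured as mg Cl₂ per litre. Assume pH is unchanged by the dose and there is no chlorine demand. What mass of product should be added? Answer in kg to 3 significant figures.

3.30 kg

Volume: 505 m³ = 505,000 L.
[OCl⁻]/[HOCl] = 10^(pH − pKa) = 10^(7.22 − 7.51) = 0.5129; fraction as HOCl = 1/(1 + 0.5129) = 0.661.
Free chlorine required for 2.98 ppm HOCl: 2.98 / 0.661 = 4.508 ppm.
FC to add: 4.508 − 0.6 = 3.908 mg/L as Cl₂.
Cl₂ equivalent: 3.908 mg/L × 505,000 L = 1974 g.
Product at 59.9% available Cl: 1974 / 0.599 = 3295 g.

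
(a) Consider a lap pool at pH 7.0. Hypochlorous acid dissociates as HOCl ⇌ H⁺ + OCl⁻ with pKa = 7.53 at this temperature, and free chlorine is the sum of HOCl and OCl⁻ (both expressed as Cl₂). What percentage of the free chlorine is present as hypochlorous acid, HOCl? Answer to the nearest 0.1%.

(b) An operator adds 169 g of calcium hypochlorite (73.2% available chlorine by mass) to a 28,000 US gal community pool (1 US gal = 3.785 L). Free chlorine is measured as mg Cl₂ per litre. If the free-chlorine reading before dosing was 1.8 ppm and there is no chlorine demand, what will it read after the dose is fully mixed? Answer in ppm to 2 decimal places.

(a) 77.2%; (b) 2.97 ppm

(a) [OCl⁻]/[HOCl] = 10^(pH − pKa) = 10^(7.0 − 7.53) = 10^-0.53 = 0.2951.
(a) Fraction as HOCl = 1 / (1 + 0.2951) = 0.7721.

(b) Volume: 28,000 US gal × 3.785 L/gal = 105,980 L.
(b) Available chlorine delivered: 169 g × 0.732 = 123.7 g as Cl₂.
(b) Concentration rise: 123.7 g / 105,980 L = 1.167 mg/L = 1.17 ppm.
(b) Final FC: 1.8 + 1.17 = 2.97 ppm.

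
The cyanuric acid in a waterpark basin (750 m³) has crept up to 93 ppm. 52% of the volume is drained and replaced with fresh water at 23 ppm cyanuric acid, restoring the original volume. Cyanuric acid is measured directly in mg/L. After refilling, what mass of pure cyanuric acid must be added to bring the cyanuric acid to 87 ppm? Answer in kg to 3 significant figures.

Volume: 750 m³ = 750,000 L.
After draining 52% and refilling: 93 × 0.48 + 23 × 0.52 = 56.6 ppm.
Deficit to target: 87 − 56.6 = 30.4 mg/L.
Mass: 30.4 mg/L × 750,000 L = 22,800 g cyanuric acid.

22.8 kg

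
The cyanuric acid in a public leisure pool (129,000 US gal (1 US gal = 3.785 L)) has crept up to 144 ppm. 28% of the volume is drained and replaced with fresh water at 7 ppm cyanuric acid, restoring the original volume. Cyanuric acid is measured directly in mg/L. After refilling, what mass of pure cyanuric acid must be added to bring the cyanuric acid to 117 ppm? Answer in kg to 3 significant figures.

Volume: 129,000 US gal × 3.785 L/gal = 488,265 L.
After draining 28% and refilling: 144 × 0.72 + 7 × 0.28 = 105.64 ppm.
Deficit to target: 117 − 105.64 = 11.36 mg/L.
Mass: 11.36 mg/L × 488,265 L = 5547 g cyanuric acid.

5.55 kg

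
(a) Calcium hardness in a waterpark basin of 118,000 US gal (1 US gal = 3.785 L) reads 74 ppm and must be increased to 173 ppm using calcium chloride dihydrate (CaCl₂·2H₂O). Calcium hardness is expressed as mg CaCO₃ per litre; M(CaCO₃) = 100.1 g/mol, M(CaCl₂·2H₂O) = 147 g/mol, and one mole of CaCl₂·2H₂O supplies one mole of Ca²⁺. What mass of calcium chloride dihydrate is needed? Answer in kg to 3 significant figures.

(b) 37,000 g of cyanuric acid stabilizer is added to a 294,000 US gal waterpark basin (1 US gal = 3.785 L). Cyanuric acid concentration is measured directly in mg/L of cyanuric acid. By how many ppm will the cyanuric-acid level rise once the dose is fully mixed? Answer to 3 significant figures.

(a) Volume: 118,000 US gal × 3.785 L/gal = 446,630 L.
(a) Hardness to add: (173 − 74) = 99 mg/L as CaCO₃ × 446,630 L = 44,220 g as CaCO₃.
(a) Moles of Ca²⁺ (1 mol Ca²⁺ ≡ 1 mol CaCO₃): 44,220 / 100.1 g/mol = 441.7 mol.
(a) Mass of CaCl₂·2H₂O: 441.7 × 147 = 64,930 g.

(b) Volume: 294,000 US gal × 3.785 L/gal = 1,112,790 L.
(b) Rise: 37,000 g / 1,112,790 L × 1000 = 33.25 mg/L.

(a) 64.9 kg; (b) 33.2 ppm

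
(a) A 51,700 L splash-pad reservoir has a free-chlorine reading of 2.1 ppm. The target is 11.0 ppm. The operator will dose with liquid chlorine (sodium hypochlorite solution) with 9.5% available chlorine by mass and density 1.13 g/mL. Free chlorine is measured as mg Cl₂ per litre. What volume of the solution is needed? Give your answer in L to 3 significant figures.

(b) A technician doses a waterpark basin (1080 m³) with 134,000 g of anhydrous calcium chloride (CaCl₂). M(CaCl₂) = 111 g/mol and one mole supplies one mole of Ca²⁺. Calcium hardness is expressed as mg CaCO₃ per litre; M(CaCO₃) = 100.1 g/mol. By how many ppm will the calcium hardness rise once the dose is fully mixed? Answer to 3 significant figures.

(a) Chlorine deficit: 11.0 − 2.1 = 8.9 ppm = 8.9 mg/L as Cl₂.
(a) Cl₂ equivalent needed: 8.9 mg/L × 51,700 L = 460,100 mg = 460.1 g.
(a) Product at 9.5% available chlorine: 460.1 / 0.095 = 4843 g.
(a) Volume at density 1.13 g/mL: 4843 g ÷ 1.13 g/mL = 4286 mL.

(b) Volume: 1080 m³ = 1,080,000 L.
(b) Moles of Ca²⁺: 134,000 g ÷ 111 g/mol = 1207 mol.
(b) As CaCO₃: 1207 mol × 100.1 g/mol = 120,800 g.
(b) Rise: 120,800 g / 1,080,000 L × 1000 = 111.9 mg/L.

(a) 4.29 L; (b) 112 ppm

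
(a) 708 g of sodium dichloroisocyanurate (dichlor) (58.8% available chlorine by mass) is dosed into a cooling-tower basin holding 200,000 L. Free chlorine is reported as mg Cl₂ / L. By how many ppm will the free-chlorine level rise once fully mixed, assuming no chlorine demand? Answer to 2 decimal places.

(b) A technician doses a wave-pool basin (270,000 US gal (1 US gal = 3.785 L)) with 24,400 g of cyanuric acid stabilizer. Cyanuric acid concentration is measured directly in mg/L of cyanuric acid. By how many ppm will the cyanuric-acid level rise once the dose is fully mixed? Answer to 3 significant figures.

(a) 2.08 ppm; (b) 23.9 ppm

(a) Available chlorine delivered: 708 g × 0.588 = 416.3 g as Cl₂.
(a) Concentration rise: 416.3 g / 200,000 L = 2.082 mg/L = 2.08 ppm.

(b) Volume: 270,000 US gal × 3.785 L/gal = 1,021,950 L.
(b) Rise: 24,400 g / 1,021,950 L × 1000 = 23.88 mg/L.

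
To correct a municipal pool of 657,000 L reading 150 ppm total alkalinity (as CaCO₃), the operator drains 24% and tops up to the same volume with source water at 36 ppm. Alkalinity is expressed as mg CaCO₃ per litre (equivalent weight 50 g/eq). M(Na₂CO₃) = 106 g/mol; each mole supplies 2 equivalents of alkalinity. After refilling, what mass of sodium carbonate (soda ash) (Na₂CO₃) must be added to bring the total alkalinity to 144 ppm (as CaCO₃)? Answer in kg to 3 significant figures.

After draining 24% and refilling: 150 × 0.76 + 36 × 0.24 = 122.64 ppm.
Deficit to target: 144 − 122.64 = 21.36 mg/L.
As CaCO₃: 21.36 mg/L × 657,000 L = 14,030 g; ÷ 50 g/eq ÷ 2 = 140.3 mol Na₂CO₃.
Mass: 140.3 × 106 = 14,880 g.

14.9 kg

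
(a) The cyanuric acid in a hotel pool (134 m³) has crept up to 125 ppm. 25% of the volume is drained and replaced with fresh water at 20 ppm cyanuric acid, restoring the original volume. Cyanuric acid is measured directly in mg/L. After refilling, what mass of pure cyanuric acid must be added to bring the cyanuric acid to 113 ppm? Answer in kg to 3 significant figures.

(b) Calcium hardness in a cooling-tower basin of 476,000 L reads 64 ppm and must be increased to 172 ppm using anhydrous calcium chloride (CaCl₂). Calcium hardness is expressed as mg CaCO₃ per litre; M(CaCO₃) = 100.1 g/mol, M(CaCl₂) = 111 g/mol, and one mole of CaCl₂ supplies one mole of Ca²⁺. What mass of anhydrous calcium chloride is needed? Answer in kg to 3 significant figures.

(a) 1.91 kg; (b) 57.0 kg

(a) Volume: 134 m³ = 134,000 L.
(a) After draining 25% and refilling: 125 × 0.75 + 20 × 0.25 = 98.75 ppm.
(a) Deficit to target: 113 − 98.75 = 14.25 mg/L.
(a) Mass: 14.25 mg/L × 134,000 L = 1910 g cyanuric acid.

(b) Hardness to add: (172 − 64) = 108 mg/L as CaCO₃ × 476,000 L = 51,410 g as CaCO₃.
(b) Moles of Ca²⁺ (1 mol Ca²⁺ ≡ 1 mol CaCO₃): 51,410 / 100.1 g/mol = 513.6 mol.
(b) Mass of CaCl₂: 513.6 × 111 = 57,010 g.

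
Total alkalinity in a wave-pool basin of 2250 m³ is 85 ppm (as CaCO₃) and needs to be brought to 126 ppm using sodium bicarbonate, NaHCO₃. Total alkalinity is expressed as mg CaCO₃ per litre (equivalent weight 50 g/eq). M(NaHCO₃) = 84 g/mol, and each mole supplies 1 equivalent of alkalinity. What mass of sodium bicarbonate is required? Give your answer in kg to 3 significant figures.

155 kg

Volume: 2250 m³ = 2,250,000 L.
Alkalinity to add: (126 − 85) = 41 mg/L as CaCO₃ × 2,250,000 L = 92,250 g as CaCO₃.
Equivalents: 92,250 g ÷ 50 g/eq = 1845 eq.
NaHCO₃ supplies 1 eq per mole → 1845 mol.
Mass: 1845 mol × 84 g/mol = 155,000 g.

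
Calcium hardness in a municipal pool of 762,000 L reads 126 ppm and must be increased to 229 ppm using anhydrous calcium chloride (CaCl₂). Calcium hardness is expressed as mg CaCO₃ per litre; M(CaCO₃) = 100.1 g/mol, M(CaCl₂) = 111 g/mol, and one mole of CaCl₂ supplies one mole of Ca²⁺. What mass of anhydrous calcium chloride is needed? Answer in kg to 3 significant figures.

87.0 kg

Hardness to add: (229 − 126) = 103 mg/L as CaCO₃ × 762,000 L = 78,490 g as CaCO₃.
Moles of Ca²⁺ (1 mol Ca²⁺ ≡ 1 mol CaCO₃): 78,490 / 100.1 g/mol = 784.1 mol.
Mass of CaCl₂: 784.1 × 111 = 87,030 g.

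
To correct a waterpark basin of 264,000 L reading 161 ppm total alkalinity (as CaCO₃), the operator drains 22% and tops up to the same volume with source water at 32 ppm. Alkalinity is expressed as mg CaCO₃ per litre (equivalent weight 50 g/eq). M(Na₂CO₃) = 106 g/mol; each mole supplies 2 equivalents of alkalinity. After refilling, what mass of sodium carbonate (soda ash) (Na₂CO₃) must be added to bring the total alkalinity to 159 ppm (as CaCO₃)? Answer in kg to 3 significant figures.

7.38 kg

After draining 22% and refilling: 161 × 0.78 + 32 × 0.22 = 132.62 ppm.
Deficit to target: 159 − 132.62 = 26.38 mg/L.
As CaCO₃: 26.38 mg/L × 264,000 L = 6964 g; ÷ 50 g/eq ÷ 2 = 69.64 mol Na₂CO₃.
Mass: 69.64 × 106 = 7382 g.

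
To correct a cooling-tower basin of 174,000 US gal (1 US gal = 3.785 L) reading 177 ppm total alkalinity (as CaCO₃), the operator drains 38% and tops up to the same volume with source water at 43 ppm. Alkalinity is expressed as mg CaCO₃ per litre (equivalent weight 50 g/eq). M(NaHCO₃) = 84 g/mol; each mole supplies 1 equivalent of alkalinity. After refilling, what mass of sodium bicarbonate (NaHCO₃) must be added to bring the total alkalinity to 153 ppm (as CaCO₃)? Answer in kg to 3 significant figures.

Volume: 174,000 US gal × 3.785 L/gal = 658,590 L.
After draining 38% and refilling: 177 × 0.62 + 43 × 0.38 = 126.08 ppm.
Deficit to target: 153 − 126.08 = 26.92 mg/L.
As CaCO₃: 26.92 mg/L × 658,590 L = 17,730 g; ÷ 50 g/eq ÷ 1 = 354.6 mol NaHCO₃.
Mass: 354.6 × 84 = 29,790 g.

29.8 kg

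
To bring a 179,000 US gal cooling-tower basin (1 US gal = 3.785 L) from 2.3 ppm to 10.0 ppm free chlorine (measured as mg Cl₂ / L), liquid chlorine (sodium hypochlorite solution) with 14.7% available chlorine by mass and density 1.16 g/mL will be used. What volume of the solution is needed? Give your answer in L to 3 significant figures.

30.6 L

Volume: 179,000 US gal × 3.785 L/gal = 677,515 L.
Chlorine deficit: 10.0 − 2.3 = 7.7 ppm = 7.7 mg/L as Cl₂.
Cl₂ equivalent needed: 7.7 mg/L × 677,515 L = 5,217,000 mg = 5217 g.
Product at 14.7% available chlorine: 5217 / 0.147 = 35,490 g.
Volume at density 1.16 g/mL: 35,490 g ÷ 1.16 g/mL = 30,590 mL.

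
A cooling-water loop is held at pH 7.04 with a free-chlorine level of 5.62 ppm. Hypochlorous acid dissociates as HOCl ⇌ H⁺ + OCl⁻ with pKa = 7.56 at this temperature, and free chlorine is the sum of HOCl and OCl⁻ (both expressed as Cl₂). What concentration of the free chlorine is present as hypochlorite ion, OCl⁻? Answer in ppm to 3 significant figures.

[OCl⁻]/[HOCl] = 10^(pH − pKa) = 10^(7.04 − 7.56) = 10^-0.52 = 0.302.
Fraction as HOCl = 1 / (1 + 0.302) = 0.7681.
OCl⁻ = (1 − 0.7681) × 5.62 ppm = 1.304 ppm.

1.30 ppm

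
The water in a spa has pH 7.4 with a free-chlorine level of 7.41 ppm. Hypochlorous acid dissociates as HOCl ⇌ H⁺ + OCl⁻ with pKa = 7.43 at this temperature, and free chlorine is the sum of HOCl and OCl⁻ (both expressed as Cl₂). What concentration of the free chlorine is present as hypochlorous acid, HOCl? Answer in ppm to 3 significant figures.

[OCl⁻]/[HOCl] = 10^(pH − pKa) = 10^(7.4 − 7.43) = 10^-0.03 = 0.9333.
Fraction as HOCl = 1 / (1 + 0.9333) = 0.5173.
HOCl = 0.5173 × 7.41 ppm = 3.833 ppm.

3.83 ppm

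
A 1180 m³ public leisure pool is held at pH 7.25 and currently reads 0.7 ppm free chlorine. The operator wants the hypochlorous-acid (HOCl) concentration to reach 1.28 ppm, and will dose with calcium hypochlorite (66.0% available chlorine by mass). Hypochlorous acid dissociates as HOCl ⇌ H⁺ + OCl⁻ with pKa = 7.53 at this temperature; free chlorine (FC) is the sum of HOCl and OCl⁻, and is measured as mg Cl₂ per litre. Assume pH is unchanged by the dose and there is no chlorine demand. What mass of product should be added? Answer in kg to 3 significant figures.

2.24 kg

Volume: 1180 m³ = 1,180,000 L.
[OCl⁻]/[HOCl] = 10^(pH − pKa) = 10^(7.25 − 7.53) = 0.5248; fraction as HOCl = 1/(1 + 0.5248) = 0.6558.
Free chlorine required for 1.28 ppm HOCl: 1.28 / 0.6558 = 1.952 ppm.
FC to add: 1.952 − 0.7 = 1.252 mg/L as Cl₂.
Cl₂ equivalent: 1.252 mg/L × 1,180,000 L = 1477 g.
Product at 66.0% available Cl: 1477 / 0.66 = 2238 g.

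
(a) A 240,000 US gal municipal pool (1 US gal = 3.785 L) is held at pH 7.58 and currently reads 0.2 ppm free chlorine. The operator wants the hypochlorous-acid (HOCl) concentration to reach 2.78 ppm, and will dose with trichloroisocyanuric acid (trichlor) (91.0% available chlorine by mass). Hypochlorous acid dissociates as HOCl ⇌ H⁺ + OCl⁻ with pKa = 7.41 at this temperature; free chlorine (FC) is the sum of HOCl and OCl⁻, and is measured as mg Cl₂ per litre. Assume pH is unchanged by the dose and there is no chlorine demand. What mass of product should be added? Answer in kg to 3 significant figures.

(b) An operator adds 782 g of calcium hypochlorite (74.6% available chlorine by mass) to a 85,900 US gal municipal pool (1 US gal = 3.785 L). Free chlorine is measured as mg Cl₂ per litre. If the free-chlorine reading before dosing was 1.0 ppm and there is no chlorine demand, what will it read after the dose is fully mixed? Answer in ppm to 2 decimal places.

(a) 6.68 kg; (b) 2.79 ppm

(a) Volume: 240,000 US gal × 3.785 L/gal = 908,400 L.
(a) [OCl⁻]/[HOCl] = 10^(pH − pKa) = 10^(7.58 − 7.41) = 1.479; fraction as HOCl = 1/(1 + 1.479) = 0.4034.
(a) Free chlorine required for 2.78 ppm HOCl: 2.78 / 0.4034 = 6.892 ppm.
(a) FC to add: 6.892 − 0.2 = 6.692 mg/L as Cl₂.
(a) Cl₂ equivalent: 6.692 mg/L × 908,400 L = 6079 g.
(a) Product at 91.0% available Cl: 6079 / 0.91 = 6680 g.

(b) Volume: 85,900 US gal × 3.785 L/gal = 325,132 L.
(b) Available chlorine delivered: 782 g × 0.746 = 583.4 g as Cl₂.
(b) Concentration rise: 583.4 g / 325,132 L = 1.794 mg/L = 1.79 ppm.
(b) Final FC: 1.0 + 1.79 = 2.79 ppm.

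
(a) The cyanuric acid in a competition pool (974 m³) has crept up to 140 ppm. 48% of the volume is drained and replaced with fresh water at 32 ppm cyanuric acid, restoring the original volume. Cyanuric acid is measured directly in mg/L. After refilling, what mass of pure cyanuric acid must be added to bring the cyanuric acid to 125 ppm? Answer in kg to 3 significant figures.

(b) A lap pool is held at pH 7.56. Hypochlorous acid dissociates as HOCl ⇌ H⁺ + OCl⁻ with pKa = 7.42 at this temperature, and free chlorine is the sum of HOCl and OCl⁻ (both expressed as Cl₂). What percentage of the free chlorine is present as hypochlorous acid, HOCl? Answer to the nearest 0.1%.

(a) 35.9 kg; (b) 42.0%

(a) Volume: 974 m³ = 974,000 L.
(a) After draining 48% and refilling: 140 × 0.52 + 32 × 0.48 = 88.16 ppm.
(a) Deficit to target: 125 − 88.16 = 36.84 mg/L.
(a) Mass: 36.84 mg/L × 974,000 L = 35,880 g cyanuric acid.

(b) [OCl⁻]/[HOCl] = 10^(pH − pKa) = 10^(7.56 − 7.42) = 10^0.14 = 1.38.
(b) Fraction as HOCl = 1 / (1 + 1.38) = 0.4201.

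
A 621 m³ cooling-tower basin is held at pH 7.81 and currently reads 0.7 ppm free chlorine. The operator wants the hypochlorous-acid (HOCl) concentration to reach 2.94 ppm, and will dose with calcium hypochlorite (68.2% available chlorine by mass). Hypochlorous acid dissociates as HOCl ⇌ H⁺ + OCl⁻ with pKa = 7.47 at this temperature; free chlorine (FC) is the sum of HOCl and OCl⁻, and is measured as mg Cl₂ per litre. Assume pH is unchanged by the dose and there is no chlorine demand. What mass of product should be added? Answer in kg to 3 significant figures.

Volume: 621 m³ = 621,000 L.
[OCl⁻]/[HOCl] = 10^(pH − pKa) = 10^(7.81 − 7.47) = 2.188; fraction as HOCl = 1/(1 + 2.188) = 0.3137.
Free chlorine required for 2.94 ppm HOCl: 2.94 / 0.3137 = 9.372 ppm.
FC to add: 9.372 − 0.7 = 8.672 mg/L as Cl₂.
Cl₂ equivalent: 8.672 mg/L × 621,000 L = 5385 g.
Product at 68.2% available Cl: 5385 / 0.682 = 7896 g.

7.90 kg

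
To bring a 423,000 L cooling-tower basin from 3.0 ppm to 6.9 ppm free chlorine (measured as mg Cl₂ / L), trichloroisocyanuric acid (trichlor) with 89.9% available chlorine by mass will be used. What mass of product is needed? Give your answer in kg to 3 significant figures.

1.84 kg

Chlorine deficit: 6.9 − 3.0 = 3.9 ppm = 3.9 mg/L as Cl₂.
Cl₂ equivalent needed: 3.9 mg/L × 423,000 L = 1,650,000 mg = 1650 g.
Product at 89.9% available chlorine: 1650 / 0.899 = 1835 g.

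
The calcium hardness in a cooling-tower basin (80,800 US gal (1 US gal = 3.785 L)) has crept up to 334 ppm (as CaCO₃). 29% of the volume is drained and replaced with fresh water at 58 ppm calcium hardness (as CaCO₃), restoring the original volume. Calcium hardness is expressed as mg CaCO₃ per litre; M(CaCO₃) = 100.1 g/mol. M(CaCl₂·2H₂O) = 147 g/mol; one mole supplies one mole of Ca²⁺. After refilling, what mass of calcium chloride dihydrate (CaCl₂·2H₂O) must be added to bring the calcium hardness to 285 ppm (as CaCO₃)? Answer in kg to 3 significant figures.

Volume: 80,800 US gal × 3.785 L/gal = 305,828 L.
After draining 29% and refilling: 334 × 0.71 + 58 × 0.29 = 253.96 ppm.
Deficit to target: 285 − 253.96 = 31.04 mg/L.
As CaCO₃: 31.04 mg/L × 305,828 L = 9493 g; ÷ 100.1 = 94.83 mol Ca²⁺.
Mass: 94.83 × 147 = 13,940 g.

13.9 kg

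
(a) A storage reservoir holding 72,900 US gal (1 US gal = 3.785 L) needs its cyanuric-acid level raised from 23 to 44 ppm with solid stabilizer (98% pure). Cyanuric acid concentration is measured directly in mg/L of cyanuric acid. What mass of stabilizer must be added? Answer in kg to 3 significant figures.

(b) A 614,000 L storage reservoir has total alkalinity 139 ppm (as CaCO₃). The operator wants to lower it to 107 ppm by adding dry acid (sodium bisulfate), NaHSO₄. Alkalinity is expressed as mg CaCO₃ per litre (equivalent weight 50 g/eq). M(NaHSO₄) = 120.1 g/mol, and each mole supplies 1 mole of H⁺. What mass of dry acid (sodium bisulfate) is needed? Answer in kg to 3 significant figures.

(a) Volume: 72,900 US gal × 3.785 L/gal = 275,926 L.
(a) CYA to add: (44 − 23) = 21 mg/L × 275,926 L = 5794 g cyanuric acid.
(a) At 98% purity: 5794 / 0.98 = 5913 g product.

(b) Alkalinity to neutralize: (139 − 107) = 32 mg/L as CaCO₃ × 614,000 L = 19,650 g as CaCO₃.
(b) Equivalents of H⁺ required: 19,650 ÷ 50 g/eq = 393 eq = 393 mol NaHSO₄.
(b) Mass of NaHSO₄: 393 × 120.1 = 47,190 g.

(a) 5.91 kg; (b) 47.2 kg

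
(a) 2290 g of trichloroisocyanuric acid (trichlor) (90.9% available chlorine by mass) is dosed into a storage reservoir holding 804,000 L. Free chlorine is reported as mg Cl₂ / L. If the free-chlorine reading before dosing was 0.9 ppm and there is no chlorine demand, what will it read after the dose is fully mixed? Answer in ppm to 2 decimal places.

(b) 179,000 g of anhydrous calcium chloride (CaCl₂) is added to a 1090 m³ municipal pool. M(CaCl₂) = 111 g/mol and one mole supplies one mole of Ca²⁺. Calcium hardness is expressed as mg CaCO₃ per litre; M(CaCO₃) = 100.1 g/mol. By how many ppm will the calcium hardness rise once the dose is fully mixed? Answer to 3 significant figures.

(a) Available chlorine delivered: 2290 g × 0.909 = 2082 g as Cl₂.
(a) Concentration rise: 2082 g / 804,000 L = 2.589 mg/L = 2.59 ppm.
(a) Final FC: 0.9 + 2.59 = 3.49 ppm.

(b) Volume: 1090 m³ = 1,090,000 L.
(b) Moles of Ca²⁺: 179,000 g ÷ 111 g/mol = 1613 mol.
(b) As CaCO₃: 1613 mol × 100.1 g/mol = 161,400 g.
(b) Rise: 161,400 g / 1,090,000 L × 1000 = 148.1 mg/L.

(a) 3.49 ppm; (b) 148 ppm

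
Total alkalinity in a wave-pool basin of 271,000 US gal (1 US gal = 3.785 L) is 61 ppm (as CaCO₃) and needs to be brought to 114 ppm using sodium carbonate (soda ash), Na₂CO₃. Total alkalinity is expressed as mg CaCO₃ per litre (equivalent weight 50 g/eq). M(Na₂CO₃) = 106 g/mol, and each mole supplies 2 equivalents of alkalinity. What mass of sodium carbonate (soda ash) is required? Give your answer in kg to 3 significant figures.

Volume: 271,000 US gal × 3.785 L/gal = 1,025,735 L.
Alkalinity to add: (114 − 61) = 53 mg/L as CaCO₃ × 1,025,735 L = 54,360 g as CaCO₃.
Equivalents: 54,360 g ÷ 50 g/eq = 1087 eq.
Each mole of Na₂CO₃ supplies 2 eq, so 1087 / 2 = 543.6 mol.
Mass: 543.6 mol × 106 g/mol = 57,630 g.

57.6 kg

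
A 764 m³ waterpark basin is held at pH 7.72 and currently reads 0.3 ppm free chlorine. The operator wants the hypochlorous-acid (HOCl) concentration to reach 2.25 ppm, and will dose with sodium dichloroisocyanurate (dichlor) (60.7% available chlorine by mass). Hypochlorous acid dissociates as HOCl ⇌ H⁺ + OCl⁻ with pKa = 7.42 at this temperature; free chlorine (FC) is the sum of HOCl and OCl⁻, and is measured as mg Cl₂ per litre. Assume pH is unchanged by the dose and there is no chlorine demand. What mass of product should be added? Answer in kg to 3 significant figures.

8.10 kg

Volume: 764 m³ = 764,000 L.
[OCl⁻]/[HOCl] = 10^(pH − pKa) = 10^(7.72 − 7.42) = 1.995; fraction as HOCl = 1/(1 + 1.995) = 0.3339.
Free chlorine required for 2.25 ppm HOCl: 2.25 / 0.3339 = 6.739 ppm.
FC to add: 6.739 − 0.3 = 6.439 mg/L as Cl₂.
Cl₂ equivalent: 6.439 mg/L × 764,000 L = 4920 g.
Product at 60.7% available Cl: 4920 / 0.607 = 8105 g.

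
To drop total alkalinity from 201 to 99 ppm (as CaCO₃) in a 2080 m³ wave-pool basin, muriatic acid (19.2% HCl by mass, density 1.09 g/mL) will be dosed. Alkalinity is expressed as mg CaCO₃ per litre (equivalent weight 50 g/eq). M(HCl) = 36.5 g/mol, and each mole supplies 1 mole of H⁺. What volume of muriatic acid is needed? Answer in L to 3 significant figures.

740 L

Volume: 2080 m³ = 2,080,000 L.
Alkalinity to neutralize: (201 − 99) = 102 mg/L as CaCO₃ × 2,080,000 L = 212,200 g as CaCO₃.
Equivalents of H⁺ required: 212,200 ÷ 50 g/eq = 4243 eq = 4243 mol HCl.
Mass of HCl: 4243 × 36.5 = 154,900 g.
Mass of 19.2% solution: 154,900 / 0.192 = 806,600 g.
Volume: 806,600 g ÷ 1.09 g/mL = 740,000 mL.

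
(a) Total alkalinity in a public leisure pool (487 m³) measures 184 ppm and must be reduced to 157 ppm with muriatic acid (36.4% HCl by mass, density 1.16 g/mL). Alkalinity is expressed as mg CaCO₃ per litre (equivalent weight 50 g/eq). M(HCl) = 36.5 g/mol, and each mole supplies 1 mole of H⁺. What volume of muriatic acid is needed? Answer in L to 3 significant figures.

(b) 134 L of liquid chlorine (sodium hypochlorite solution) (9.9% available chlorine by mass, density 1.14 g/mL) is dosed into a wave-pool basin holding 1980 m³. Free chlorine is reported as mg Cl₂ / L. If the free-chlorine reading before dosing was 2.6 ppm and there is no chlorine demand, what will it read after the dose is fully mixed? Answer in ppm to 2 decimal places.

(a) Volume: 487 m³ = 487,000 L.
(a) Alkalinity to neutralize: (184 − 157) = 27 mg/L as CaCO₃ × 487,000 L = 13,150 g as CaCO₃.
(a) Equivalents of H⁺ required: 13,150 ÷ 50 g/eq = 263 eq = 263 mol HCl.
(a) Mass of HCl: 263 × 36.5 = 9599 g.
(a) Mass of 36.4% solution: 9599 / 0.364 = 26,370 g.
(a) Volume: 26,370 g ÷ 1.16 g/mL = 22,730 mL.

(b) Volume: 1980 m³ = 1,980,000 L.
(b) Mass of solution: 134 L × 1000 mL/L × 1.14 g/mL = 152,800 g.
(b) Available chlorine delivered: 152,800 g × 0.099 = 15,120 g as Cl₂.
(b) Concentration rise: 15,120 g / 1,980,000 L = 7.638 mg/L = 7.64 ppm.
(b) Final FC: 2.6 + 7.64 = 10.24 ppm.

(a) 22.7 L; (b) 10.24 ppm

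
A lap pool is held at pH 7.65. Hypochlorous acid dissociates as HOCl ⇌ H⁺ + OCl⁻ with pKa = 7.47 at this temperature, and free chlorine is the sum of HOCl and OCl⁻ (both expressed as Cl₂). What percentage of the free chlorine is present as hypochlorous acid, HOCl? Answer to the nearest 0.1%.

[OCl⁻]/[HOCl] = 10^(pH − pKa) = 10^(7.65 − 7.47) = 10^0.18 = 1.514.
Fraction as HOCl = 1 / (1 + 1.514) = 0.3978.

39.8%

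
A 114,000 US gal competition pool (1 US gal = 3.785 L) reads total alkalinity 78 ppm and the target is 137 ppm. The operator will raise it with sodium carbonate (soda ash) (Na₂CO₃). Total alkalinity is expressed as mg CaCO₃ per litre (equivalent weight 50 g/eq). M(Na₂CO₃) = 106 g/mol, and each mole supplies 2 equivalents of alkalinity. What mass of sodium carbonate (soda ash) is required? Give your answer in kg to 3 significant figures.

27.0 kg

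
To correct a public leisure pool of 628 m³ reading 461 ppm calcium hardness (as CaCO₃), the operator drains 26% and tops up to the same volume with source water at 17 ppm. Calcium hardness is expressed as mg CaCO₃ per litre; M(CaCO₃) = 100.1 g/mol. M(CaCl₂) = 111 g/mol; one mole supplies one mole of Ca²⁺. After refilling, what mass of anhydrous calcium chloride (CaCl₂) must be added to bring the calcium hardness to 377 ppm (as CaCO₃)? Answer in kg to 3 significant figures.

Volume: 628 m³ = 628,000 L.
After draining 26% and refilling: 461 × 0.74 + 17 × 0.26 = 345.56 ppm.
Deficit to target: 377 − 345.56 = 31.44 mg/L.
As CaCO₃: 31.44 mg/L × 628,000 L = 19,740 g; ÷ 100.1 = 197.2 mol Ca²⁺.
Mass: 197.2 × 111 = 21,890 g.

21.9 kg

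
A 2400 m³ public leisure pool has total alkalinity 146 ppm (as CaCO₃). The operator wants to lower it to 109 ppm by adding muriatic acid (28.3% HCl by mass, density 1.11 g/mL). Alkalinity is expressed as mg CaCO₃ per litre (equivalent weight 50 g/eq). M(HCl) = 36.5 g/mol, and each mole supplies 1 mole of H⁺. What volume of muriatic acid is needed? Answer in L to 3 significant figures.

Volume: 2400 m³ = 2,400,000 L.
Alkalinity to neutralize: (146 − 109) = 37 mg/L as CaCO₃ × 2,400,000 L = 88,800 g as CaCO₃.
Equivalents of H⁺ required: 88,800 ÷ 50 g/eq = 1776 eq = 1776 mol HCl.
Mass of HCl: 1776 × 36.5 = 64,820 g.
Mass of 28.3% solution: 64,820 / 0.283 = 229,100 g.
Volume: 229,100 g ÷ 1.11 g/mL = 206,400 mL.

206 L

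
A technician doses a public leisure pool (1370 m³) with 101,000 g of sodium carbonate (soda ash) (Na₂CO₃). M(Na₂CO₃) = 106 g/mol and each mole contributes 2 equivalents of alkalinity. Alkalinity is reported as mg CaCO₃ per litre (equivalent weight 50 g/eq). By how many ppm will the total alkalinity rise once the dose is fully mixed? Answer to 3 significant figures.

69.5 ppm

Volume: 1370 m³ = 1,370,000 L.
Moles of Na₂CO₃: 101,000 g ÷ 106 g/mol = 952.8 mol → 1906 eq of alkalinity.
As CaCO₃: 1906 eq × 50 g/eq = 95,280 g.
Rise: 95,280 g / 1,370,000 L × 1000 = 69.55 mg/L.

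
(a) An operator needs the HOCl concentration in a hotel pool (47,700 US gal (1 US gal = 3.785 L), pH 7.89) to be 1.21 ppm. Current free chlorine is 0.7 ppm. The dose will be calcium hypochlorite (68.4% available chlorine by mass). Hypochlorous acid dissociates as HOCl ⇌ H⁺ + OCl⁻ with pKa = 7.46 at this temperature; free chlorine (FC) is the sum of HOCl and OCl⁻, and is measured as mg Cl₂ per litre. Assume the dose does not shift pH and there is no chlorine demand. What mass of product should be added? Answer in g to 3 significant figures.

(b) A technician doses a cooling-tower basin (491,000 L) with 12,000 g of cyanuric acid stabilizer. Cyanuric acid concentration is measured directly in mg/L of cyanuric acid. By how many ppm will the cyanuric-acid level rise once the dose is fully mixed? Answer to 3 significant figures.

(a) Volume: 47,700 US gal × 3.785 L/gal = 180,544 L.
(a) [OCl⁻]/[HOCl] = 10^(pH − pKa) = 10^(7.89 − 7.46) = 2.692; fraction as HOCl = 1/(1 + 2.692) = 0.2709.
(a) Free chlorine required for 1.21 ppm HOCl: 1.21 / 0.2709 = 4.467 ppm.
(a) FC to add: 4.467 − 0.7 = 3.767 mg/L as Cl₂.
(a) Cl₂ equivalent: 3.767 mg/L × 180,544 L = 680.1 g.
(a) Product at 68.4% available Cl: 680.1 / 0.684 = 994.3 g.

(b) Rise: 12,000 g / 491,000 L × 1000 = 24.44 mg/L.

(a) 994 g; (b) 24.4 ppm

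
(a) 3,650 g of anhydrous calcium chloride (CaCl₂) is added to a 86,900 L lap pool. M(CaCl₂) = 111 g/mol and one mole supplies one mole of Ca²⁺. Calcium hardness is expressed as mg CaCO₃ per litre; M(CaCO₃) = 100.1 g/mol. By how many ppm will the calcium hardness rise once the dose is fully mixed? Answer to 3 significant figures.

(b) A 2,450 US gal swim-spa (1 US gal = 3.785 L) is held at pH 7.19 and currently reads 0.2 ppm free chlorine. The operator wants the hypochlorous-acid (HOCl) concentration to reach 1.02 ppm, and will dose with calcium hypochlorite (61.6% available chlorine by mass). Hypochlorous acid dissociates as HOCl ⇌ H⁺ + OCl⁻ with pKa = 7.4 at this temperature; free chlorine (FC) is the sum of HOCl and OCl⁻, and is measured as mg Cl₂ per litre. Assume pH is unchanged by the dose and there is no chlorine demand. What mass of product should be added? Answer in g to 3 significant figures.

(a) 37.9 ppm; (b) 21.8 g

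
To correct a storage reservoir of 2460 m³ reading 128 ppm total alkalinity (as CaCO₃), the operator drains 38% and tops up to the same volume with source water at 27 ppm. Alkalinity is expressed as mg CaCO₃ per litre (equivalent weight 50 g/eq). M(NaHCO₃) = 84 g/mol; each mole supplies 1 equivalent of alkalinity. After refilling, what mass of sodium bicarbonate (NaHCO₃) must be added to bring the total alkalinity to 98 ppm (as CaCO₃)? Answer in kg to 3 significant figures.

34.6 kg

Volume: 2460 m³ = 2,460,000 L.
After draining 38% and refilling: 128 × 0.62 + 27 × 0.38 = 89.62 ppm.
Deficit to target: 98 − 89.62 = 8.38 mg/L.
As CaCO₃: 8.38 mg/L × 2,460,000 L = 20,610 g; ÷ 50 g/eq ÷ 1 = 412.3 mol NaHCO₃.
Mass: 412.3 × 84 = 34,630 g.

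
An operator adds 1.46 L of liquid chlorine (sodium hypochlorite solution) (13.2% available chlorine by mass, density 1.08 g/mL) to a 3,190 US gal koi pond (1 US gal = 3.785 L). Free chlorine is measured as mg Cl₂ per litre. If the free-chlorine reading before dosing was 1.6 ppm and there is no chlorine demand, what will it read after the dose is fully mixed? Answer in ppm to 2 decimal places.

18.84 ppm

Volume: 3,190 US gal × 3.785 L/gal = 12,074 L.
Mass of solution: 1.46 L × 1000 mL/L × 1.08 g/mL = 1577 g.
Available chlorine delivered: 1577 g × 0.132 = 208.1 g as Cl₂.
Concentration rise: 208.1 g / 12,074 L = 17.24 mg/L = 17.24 ppm.
Final FC: 1.6 + 17.24 = 18.84 ppm.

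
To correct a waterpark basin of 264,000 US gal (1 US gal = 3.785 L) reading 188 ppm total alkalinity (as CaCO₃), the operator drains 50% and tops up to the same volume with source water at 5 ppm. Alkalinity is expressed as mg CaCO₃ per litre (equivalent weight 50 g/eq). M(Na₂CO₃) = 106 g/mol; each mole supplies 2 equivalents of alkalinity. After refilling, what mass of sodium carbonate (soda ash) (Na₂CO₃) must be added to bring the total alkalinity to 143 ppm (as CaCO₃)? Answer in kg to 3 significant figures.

Volume: 264,000 US gal × 3.785 L/gal = 999,240 L.
After draining 50% and refilling: 188 × 0.50 + 5 × 0.50 = 96.5 ppm.
Deficit to target: 143 − 96.5 = 46.5 mg/L.
As CaCO₃: 46.5 mg/L × 999,240 L = 46,460 g; ÷ 50 g/eq ÷ 2 = 464.6 mol Na₂CO₃.
Mass: 464.6 × 106 = 49,250 g.

49.3 kg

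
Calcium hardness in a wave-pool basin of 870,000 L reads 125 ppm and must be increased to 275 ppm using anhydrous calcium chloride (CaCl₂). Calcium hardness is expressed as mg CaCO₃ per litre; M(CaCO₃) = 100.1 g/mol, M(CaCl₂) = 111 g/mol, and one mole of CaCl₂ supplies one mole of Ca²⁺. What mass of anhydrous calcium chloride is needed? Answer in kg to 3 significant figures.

145 kg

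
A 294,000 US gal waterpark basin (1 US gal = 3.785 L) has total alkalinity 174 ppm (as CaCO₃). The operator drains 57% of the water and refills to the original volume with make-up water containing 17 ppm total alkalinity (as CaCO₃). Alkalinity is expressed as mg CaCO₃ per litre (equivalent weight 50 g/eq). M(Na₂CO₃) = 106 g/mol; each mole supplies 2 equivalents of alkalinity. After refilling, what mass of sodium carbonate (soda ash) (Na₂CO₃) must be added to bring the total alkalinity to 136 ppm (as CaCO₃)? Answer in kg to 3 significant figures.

60.7 kg

Volume: 294,000 US gal × 3.785 L/gal = 1,112,790 L.
After draining 57% and refilling: 174 × 0.43 + 17 × 0.57 = 84.51 ppm.
Deficit to target: 136 − 84.51 = 51.49 mg/L.
As CaCO₃: 51.49 mg/L × 1,112,790 L = 57,300 g; ÷ 50 g/eq ÷ 2 = 573 mol Na₂CO₃.
Mass: 573 × 106 = 60,740 g.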